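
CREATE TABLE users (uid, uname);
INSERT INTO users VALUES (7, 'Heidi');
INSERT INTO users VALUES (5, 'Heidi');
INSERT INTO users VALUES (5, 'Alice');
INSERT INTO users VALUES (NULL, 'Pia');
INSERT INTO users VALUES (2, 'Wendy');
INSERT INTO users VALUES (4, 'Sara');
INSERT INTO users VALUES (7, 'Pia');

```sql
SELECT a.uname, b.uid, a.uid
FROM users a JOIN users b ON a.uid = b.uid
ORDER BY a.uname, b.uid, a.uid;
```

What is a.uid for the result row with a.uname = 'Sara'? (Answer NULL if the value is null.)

INNER JOIN keeps only pairs where the ON condition holds.
Matching on a.uid = b.uid. A NULL in a compared column never satisfies the condition.
- a row (uid=7): matches 2 b row(s) → 2 output row(s).
- a row (uid=5): matches 2 b row(s) → 2 output row(s).
- a row (uid=5): matches 2 b row(s) → 2 output row(s).
- a row (uid=NULL): no match → dropped.
- a row (uid=2): matches 1 b row(s) → 1 output row(s).
- a row (uid=4): matches 1 b row(s) → 1 output row(s).
- a row (uid=7): matches 2 b row(s) → 2 output row(s).

4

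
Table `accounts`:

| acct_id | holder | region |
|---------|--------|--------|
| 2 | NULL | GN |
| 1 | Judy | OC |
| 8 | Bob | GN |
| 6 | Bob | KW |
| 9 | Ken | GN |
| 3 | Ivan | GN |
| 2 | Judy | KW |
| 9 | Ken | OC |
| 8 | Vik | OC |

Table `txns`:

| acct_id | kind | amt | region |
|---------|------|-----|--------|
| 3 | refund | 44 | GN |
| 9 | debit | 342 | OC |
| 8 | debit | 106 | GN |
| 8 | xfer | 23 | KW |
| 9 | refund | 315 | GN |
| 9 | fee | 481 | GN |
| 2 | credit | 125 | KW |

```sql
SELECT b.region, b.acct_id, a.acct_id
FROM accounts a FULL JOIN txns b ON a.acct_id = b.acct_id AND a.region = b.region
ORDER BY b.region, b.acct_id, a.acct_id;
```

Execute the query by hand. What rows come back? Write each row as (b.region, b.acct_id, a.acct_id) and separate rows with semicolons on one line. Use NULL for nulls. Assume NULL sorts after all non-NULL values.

FULL OUTER JOIN keeps every row from both sides; unmatched rows get NULL for the other side's columns.
Matching on a.acct_id = b.acct_id AND a.region = b.region.
Matched pairs: 6; unmatched a rows kept: 4; unmatched b rows kept: 1.

(GN, 3, 3); (GN, 8, 8); (GN, 9, 9); (GN, 9, 9); (KW, 2, 2); (KW, 8, NULL); (OC, 9, 9); (NULL, NULL, 1); (NULL, NULL, 2); (NULL, NULL, 6); (NULL, NULL, 8)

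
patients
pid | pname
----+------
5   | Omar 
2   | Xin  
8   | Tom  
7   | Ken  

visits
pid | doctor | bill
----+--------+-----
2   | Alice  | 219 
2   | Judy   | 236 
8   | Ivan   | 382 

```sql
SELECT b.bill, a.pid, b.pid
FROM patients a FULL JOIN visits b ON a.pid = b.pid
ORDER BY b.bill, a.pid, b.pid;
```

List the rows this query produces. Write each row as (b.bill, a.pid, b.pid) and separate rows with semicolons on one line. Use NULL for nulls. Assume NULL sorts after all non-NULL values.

FULL OUTER JOIN keeps every row from both sides; unmatched rows get NULL for the other side's columns.
Matching on a.pid = b.pid.
- a[0] pid=5 → no match; kept with NULLs on the b side.
- a[1] pid=2 → 2 match(es) in b → 2 row(s).
- a[2] pid=8 → 1 match(es) in b → 1 row(s).
- a[3] pid=7 → no match; kept with NULLs on the b side.
After projecting and ordering:
b.bill | a.pid | b.pid
219 | 2 | 2
236 | 2 | 2
382 | 8 | 8
NULL | 5 | NULL
NULL | 7 | NULL

(219, 2, 2); (236, 2, 2); (382, 8, 8); (NULL, 5, NULL); (NULL, 7, NULL)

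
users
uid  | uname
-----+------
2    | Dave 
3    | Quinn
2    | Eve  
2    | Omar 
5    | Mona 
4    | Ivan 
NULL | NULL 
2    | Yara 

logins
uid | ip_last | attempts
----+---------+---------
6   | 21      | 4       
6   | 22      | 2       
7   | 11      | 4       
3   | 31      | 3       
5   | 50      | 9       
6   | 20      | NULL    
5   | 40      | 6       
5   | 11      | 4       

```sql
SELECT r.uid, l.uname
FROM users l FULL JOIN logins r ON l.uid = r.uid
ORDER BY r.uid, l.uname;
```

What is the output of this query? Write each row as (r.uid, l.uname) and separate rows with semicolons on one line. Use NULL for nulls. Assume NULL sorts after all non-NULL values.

(3, Quinn); (5, Mona); (5, Mona); (5, Mona); (6, NULL); (6, NULL); (6, NULL); (7, NULL); (NULL, Dave); (NULL, Eve); (NULL, Ivan); (NULL, Omar); (NULL, Yara); (NULL, NULL)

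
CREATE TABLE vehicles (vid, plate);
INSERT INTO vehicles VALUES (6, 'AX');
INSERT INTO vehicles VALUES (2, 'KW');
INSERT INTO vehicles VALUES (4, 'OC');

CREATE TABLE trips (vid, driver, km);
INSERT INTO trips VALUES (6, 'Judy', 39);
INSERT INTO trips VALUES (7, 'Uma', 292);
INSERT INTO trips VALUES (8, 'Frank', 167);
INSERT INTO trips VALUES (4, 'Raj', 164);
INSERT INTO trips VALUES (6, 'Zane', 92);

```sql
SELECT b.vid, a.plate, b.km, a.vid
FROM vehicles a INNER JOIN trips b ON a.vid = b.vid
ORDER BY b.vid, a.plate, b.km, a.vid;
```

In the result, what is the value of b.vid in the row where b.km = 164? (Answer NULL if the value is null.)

4

INNER JOIN keeps only pairs where the ON condition holds.
Matching on a.vid = b.vid.
- a[0] vid=6 → 2 match(es) in b → 2 row(s).
- a[1] vid=2 → no match; dropped.
- a[2] vid=4 → 1 match(es) in b → 1 row(s).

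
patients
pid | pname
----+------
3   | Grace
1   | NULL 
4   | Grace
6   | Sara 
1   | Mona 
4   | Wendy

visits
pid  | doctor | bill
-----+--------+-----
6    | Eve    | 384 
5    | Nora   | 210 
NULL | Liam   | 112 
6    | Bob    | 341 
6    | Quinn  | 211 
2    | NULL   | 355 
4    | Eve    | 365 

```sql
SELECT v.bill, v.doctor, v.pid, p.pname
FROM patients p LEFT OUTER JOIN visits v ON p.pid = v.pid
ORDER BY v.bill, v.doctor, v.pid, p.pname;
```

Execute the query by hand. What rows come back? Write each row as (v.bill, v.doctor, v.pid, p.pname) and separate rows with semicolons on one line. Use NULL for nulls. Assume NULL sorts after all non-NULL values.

LEFT JOIN keeps every row from `patients`; unmatched rows get NULL for `visits`'s columns.
Matching on p.pid = v.pid. A NULL in a compared column never satisfies the condition.
- pid=3: no v row matches, row kept with v columns NULL.
- pid=1: no v row matches, row kept with v columns NULL.
- pid=4: 1 matching v row(s), so 1 row(s) emitted.
- pid=6: 3 matching v row(s), so 3 row(s) emitted.
- pid=1: no v row matches, row kept with v columns NULL.
- pid=4: 1 matching v row(s), so 1 row(s) emitted.
After projecting and ordering:
v.bill | v.doctor | v.pid | p.pname
211 | Quinn | 6 | Sara
341 | Bob | 6 | Sara
365 | Eve | 4 | Grace
365 | Eve | 4 | Wendy
384 | Eve | 6 | Sara
NULL | NULL | NULL | Grace
NULL | NULL | NULL | Mona
NULL | NULL | NULL | NULL

(211, Quinn, 6, Sara); (341, Bob, 6, Sara); (365, Eve, 4, Grace); (365, Eve, 4, Wendy); (384, Eve, 6, Sara); (NULL, NULL, NULL, Grace); (NULL, NULL, NULL, Mona); (NULL, NULL, NULL, NULL)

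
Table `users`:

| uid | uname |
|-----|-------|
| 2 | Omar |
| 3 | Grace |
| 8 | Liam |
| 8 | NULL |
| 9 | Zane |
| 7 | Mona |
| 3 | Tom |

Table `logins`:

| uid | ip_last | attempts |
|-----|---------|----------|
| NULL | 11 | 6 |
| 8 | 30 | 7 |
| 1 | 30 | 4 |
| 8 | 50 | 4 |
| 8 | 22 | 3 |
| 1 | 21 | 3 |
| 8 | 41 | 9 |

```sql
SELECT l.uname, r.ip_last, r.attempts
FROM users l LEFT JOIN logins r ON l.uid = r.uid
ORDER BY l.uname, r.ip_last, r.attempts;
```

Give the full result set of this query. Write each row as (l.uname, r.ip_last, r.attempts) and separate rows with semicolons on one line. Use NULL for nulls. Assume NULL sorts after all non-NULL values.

LEFT JOIN keeps every row from `users`; unmatched rows get NULL for `logins`'s columns.
Matching on l.uid = r.uid. A NULL in a compared column never satisfies the condition.
- l[0] uid=2 → no match; kept with NULLs on the r side.
- l[1] uid=3 → no match; kept with NULLs on the r side.
- l[2] uid=8 → 4 match(es) in r → 4 row(s).
- l[3] uid=8 → 4 match(es) in r → 4 row(s).
- l[4] uid=9 → no match; kept with NULLs on the r side.
- l[5] uid=7 → no match; kept with NULLs on the r side.
- l[6] uid=3 → no match; kept with NULLs on the r side.

(Grace, NULL, NULL); (Liam, 22, 3); (Liam, 30, 7); (Liam, 41, 9); (Liam, 50, 4); (Mona, NULL, NULL); (Omar, NULL, NULL); (Tom, NULL, NULL); (Zane, NULL, NULL); (NULL, 22, 3); (NULL, 30, 7); (NULL, 41, 9); (NULL, 50, 4)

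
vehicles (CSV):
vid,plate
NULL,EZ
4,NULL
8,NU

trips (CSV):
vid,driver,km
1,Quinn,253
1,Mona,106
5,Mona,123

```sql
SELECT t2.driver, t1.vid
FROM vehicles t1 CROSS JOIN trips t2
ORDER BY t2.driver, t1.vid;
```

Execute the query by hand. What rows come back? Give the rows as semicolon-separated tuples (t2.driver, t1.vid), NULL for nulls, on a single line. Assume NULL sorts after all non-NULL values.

CROSS JOIN pairs every row of `vehicles` with every row of `trips`: 3 × 3 = 9 rows.

(Mona, 4); (Mona, 4); (Mona, 8); (Mona, 8); (Mona, NULL); (Mona, NULL); (Quinn, 4); (Quinn, 8); (Quinn, NULL)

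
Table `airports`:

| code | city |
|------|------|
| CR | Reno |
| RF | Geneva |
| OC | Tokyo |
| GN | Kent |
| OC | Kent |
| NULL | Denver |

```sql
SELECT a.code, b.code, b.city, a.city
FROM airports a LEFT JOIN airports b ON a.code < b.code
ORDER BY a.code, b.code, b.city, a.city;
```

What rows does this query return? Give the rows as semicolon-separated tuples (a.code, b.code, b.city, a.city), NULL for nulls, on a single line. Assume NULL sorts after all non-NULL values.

(CR, GN, Kent, Reno); (CR, OC, Kent, Reno); (CR, OC, Tokyo, Reno); (CR, RF, Geneva, Reno); (GN, OC, Kent, Kent); (GN, OC, Tokyo, Kent); (GN, RF, Geneva, Kent); (OC, RF, Geneva, Kent); (OC, RF, Geneva, Tokyo); (RF, NULL, NULL, Geneva); (NULL, NULL, NULL, Denver)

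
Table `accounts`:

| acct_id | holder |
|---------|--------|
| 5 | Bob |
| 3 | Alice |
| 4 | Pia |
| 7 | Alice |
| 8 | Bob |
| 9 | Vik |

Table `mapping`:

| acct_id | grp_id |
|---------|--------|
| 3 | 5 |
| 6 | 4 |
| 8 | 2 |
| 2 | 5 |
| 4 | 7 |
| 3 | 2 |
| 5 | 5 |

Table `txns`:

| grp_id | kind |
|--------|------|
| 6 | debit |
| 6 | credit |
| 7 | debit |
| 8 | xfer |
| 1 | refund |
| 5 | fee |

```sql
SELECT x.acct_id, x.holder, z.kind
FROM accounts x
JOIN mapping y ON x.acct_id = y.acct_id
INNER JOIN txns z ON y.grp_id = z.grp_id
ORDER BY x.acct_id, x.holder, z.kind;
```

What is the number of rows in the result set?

Evaluate left to right. First `accounts x INNER JOIN mapping y` on acct_id: 5 row(s).
Then INNER JOIN `txns z` on grp_id: keep only rows whose y.grp_id appears in z.
Result: 3 row(s).

3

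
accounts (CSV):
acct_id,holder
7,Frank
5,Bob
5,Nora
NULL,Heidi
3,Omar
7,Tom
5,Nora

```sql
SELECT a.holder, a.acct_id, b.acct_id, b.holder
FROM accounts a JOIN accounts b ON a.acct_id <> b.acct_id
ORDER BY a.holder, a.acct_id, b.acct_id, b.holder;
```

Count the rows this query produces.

INNER JOIN keeps only pairs where the ON condition holds.
Matching on a.acct_id <> b.acct_id. A NULL in a compared column never satisfies the condition.
- a (acct_id=7) pairs with 4 row(s) of b.
- a (acct_id=5) pairs with 3 row(s) of b.
- a (acct_id=5) pairs with 3 row(s) of b.
- a (acct_id=NULL) has no partner → excluded.
- a (acct_id=3) pairs with 5 row(s) of b.
- a (acct_id=7) pairs with 4 row(s) of b.
- a (acct_id=5) pairs with 3 row(s) of b.
Total: 22 rows.

22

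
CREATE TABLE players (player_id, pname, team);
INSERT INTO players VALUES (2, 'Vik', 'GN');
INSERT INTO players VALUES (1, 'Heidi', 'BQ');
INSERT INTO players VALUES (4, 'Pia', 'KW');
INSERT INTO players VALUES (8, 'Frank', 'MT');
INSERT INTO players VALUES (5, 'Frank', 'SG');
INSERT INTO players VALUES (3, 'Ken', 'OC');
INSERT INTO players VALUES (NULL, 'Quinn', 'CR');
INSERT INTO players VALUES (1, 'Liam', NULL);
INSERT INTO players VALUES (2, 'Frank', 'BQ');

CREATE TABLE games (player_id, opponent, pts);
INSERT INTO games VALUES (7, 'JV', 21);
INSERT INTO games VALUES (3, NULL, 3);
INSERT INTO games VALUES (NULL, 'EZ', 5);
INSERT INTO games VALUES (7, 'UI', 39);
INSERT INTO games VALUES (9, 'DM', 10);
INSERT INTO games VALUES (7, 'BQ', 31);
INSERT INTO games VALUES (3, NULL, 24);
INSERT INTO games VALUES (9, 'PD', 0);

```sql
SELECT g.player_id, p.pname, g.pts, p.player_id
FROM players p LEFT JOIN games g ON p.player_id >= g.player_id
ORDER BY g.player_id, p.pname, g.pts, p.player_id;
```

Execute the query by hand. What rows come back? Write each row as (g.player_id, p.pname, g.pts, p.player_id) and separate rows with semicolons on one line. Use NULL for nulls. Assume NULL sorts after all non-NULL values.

(3, Frank, 3, 5); (3, Frank, 3, 8); (3, Frank, 24, 5); (3, Frank, 24, 8); (3, Ken, 3, 3); (3, Ken, 24, 3); (3, Pia, 3, 4); (3, Pia, 24, 4); (7, Frank, 21, 8); (7, Frank, 31, 8); (7, Frank, 39, 8); (NULL, Frank, NULL, 2); (NULL, Heidi, NULL, 1); (NULL, Liam, NULL, 1); (NULL, Quinn, NULL, NULL); (NULL, Vik, NULL, 2)

LEFT JOIN keeps every row from `players`; unmatched rows get NULL for `games`'s columns.
Matching on p.player_id >= g.player_id. A NULL in a compared column never satisfies the condition.
Matched pairs: 11; unmatched p rows kept: 5.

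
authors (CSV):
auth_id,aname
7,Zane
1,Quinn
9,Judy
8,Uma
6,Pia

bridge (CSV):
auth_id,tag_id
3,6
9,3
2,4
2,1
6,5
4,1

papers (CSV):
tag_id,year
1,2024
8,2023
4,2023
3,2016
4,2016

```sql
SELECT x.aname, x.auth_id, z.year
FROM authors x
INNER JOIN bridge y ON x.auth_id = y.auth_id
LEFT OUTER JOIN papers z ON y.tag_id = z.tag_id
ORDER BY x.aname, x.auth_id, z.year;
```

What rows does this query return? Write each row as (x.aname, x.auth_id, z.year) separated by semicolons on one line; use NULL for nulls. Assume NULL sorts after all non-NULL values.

(Judy, 9, 2016); (Pia, 6, NULL)

Joins associate left-to-right: authors INNER JOIN bridge on auth_id gives 2 intermediate row(s).
Then LEFT JOIN `papers z` on tag_id: each of those 2 rows is kept; rows whose y.tag_id has no match in z get NULL for z's columns.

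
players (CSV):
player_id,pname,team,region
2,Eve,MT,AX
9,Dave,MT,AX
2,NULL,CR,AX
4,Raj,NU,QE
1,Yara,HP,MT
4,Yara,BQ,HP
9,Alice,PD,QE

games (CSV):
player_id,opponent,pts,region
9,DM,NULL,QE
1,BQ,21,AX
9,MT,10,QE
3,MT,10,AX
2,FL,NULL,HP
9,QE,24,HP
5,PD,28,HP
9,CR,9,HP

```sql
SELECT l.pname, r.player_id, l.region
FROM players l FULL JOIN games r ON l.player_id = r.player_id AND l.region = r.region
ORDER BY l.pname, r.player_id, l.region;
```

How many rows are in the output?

14

FULL OUTER JOIN keeps every row from both sides; unmatched rows get NULL for the other side's columns.
Matching on l.player_id = r.player_id AND l.region = r.region.
- l row (player_id=2, region=AX): no match → kept, r columns NULL.
- l row (player_id=9, region=AX): no match → kept, r columns NULL.
- l row (player_id=2, region=AX): no match → kept, r columns NULL.
- l row (player_id=4, region=QE): no match → kept, r columns NULL.
- l row (player_id=1, region=MT): no match → kept, r columns NULL.
- l row (player_id=4, region=HP): no match → kept, r columns NULL.
- l row (player_id=9, region=QE): matches 2 r row(s) → 2 output row(s).
- 6 r row(s) had no l match → kept, l columns NULL.
Total: 2 matched + 12 padded = 14 rows.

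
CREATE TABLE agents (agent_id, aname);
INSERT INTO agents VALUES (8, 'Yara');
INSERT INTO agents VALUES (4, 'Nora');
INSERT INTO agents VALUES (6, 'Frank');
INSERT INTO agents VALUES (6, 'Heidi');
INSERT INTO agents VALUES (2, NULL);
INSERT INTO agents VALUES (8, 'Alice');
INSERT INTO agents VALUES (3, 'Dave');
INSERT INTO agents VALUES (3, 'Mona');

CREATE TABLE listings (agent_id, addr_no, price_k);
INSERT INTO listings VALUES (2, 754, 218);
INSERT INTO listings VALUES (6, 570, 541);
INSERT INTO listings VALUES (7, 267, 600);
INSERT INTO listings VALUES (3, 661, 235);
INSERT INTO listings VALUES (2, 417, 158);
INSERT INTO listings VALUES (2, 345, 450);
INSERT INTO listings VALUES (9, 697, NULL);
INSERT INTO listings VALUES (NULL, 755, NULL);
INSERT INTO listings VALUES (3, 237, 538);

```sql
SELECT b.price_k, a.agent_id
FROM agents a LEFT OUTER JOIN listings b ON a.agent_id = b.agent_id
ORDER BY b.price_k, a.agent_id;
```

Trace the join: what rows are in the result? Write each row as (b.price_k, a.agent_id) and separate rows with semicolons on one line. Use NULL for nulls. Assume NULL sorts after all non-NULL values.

(158, 2); (218, 2); (235, 3); (235, 3); (450, 2); (538, 3); (538, 3); (541, 6); (541, 6); (NULL, 4); (NULL, 8); (NULL, 8)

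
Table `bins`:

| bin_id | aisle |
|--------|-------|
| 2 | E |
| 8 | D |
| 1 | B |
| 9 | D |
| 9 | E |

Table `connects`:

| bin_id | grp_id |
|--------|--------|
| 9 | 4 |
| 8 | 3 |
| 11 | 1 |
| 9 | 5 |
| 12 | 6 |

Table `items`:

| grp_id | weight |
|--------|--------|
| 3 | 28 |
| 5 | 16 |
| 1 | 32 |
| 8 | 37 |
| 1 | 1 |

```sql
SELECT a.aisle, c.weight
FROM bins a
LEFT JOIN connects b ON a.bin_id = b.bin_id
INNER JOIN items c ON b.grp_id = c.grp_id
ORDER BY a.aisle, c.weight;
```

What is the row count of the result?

Joins associate left-to-right: bins LEFT JOIN connects on bin_id gives 7 intermediate row(s).
Then INNER JOIN `items c` on grp_id: keep only rows whose b.grp_id appears in c.
Result: 3 row(s).

3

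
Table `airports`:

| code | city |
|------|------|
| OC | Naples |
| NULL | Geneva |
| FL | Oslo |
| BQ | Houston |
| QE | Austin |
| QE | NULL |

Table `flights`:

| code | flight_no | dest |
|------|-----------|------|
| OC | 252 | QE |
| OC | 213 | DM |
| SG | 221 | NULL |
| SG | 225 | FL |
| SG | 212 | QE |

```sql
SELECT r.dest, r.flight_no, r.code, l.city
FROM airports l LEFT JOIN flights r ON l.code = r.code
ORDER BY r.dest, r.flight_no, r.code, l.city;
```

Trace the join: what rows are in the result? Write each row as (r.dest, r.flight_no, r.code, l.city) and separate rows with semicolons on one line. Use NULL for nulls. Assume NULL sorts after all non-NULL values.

(DM, 213, OC, Naples); (QE, 252, OC, Naples); (NULL, NULL, NULL, Austin); (NULL, NULL, NULL, Geneva); (NULL, NULL, NULL, Houston); (NULL, NULL, NULL, Oslo); (NULL, NULL, NULL, NULL)

LEFT JOIN keeps every row from `airports`; unmatched rows get NULL for `flights`'s columns.
Matching on l.code = r.code. A NULL in a compared column never satisfies the condition.
Matched pairs: 2; unmatched l rows kept: 5.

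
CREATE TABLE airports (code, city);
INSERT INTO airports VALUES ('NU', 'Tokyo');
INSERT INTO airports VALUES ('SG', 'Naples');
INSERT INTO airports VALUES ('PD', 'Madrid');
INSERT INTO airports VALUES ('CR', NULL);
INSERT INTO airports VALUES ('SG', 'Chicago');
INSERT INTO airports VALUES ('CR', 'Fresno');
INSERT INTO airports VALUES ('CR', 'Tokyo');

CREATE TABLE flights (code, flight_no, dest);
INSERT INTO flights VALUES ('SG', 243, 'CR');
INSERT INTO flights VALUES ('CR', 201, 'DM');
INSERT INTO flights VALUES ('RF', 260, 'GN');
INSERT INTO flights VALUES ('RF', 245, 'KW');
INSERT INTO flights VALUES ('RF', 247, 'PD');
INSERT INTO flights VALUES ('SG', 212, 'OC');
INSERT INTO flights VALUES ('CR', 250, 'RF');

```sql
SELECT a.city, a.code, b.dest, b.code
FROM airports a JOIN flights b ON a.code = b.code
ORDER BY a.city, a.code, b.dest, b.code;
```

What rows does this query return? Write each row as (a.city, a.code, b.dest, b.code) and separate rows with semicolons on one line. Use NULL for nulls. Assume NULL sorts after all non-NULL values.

(Chicago, SG, CR, SG); (Chicago, SG, OC, SG); (Fresno, CR, DM, CR); (Fresno, CR, RF, CR); (Naples, SG, CR, SG); (Naples, SG, OC, SG); (Tokyo, CR, DM, CR); (Tokyo, CR, RF, CR); (NULL, CR, DM, CR); (NULL, CR, RF, CR)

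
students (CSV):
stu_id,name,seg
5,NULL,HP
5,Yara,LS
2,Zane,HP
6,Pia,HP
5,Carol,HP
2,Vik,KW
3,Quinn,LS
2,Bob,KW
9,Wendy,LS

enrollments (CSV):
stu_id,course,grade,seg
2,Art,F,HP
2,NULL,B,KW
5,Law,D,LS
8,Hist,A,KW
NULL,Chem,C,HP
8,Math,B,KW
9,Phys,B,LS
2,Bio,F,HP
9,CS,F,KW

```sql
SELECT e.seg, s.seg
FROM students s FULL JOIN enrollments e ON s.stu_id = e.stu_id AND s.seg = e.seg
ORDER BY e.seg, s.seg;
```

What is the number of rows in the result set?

FULL OUTER JOIN keeps every row from both sides; unmatched rows get NULL for the other side's columns.
Matching on s.stu_id = e.stu_id AND s.seg = e.seg. A NULL in a compared column never satisfies the condition.
- stu_id=5, seg=HP: no e row matches, row kept with e columns NULL.
- stu_id=5, seg=LS: 1 matching e row(s), so 1 row(s) emitted.
- stu_id=2, seg=HP: 2 matching e row(s), so 2 row(s) emitted.
- stu_id=6, seg=HP: no e row matches, row kept with e columns NULL.
- stu_id=5, seg=HP: no e row matches, row kept with e columns NULL.
- stu_id=2, seg=KW: 1 matching e row(s), so 1 row(s) emitted.
- stu_id=3, seg=LS: no e row matches, row kept with e columns NULL.
- stu_id=2, seg=KW: 1 matching e row(s), so 1 row(s) emitted.
- stu_id=9, seg=LS: 1 matching e row(s), so 1 row(s) emitted.
- 4 e row(s) had no s match → kept, s columns NULL.
Total: 6 matched + 8 padded = 14 rows.

14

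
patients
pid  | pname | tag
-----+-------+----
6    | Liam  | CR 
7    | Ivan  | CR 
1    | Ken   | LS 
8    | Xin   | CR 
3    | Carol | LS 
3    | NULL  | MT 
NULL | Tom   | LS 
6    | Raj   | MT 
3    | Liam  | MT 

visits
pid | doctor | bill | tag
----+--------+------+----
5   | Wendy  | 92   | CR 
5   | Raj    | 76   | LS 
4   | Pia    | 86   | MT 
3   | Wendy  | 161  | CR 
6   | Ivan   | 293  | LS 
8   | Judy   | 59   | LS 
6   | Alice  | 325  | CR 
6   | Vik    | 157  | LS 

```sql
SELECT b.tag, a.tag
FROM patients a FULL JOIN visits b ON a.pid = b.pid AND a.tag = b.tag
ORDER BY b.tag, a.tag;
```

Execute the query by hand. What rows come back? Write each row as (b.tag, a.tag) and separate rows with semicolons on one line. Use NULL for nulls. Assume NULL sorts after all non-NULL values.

(CR, CR); (CR, NULL); (CR, NULL); (LS, NULL); (LS, NULL); (LS, NULL); (LS, NULL); (MT, NULL); (NULL, CR); (NULL, CR); (NULL, LS); (NULL, LS); (NULL, LS); (NULL, MT); (NULL, MT); (NULL, MT)

FULL OUTER JOIN keeps every row from both sides; unmatched rows get NULL for the other side's columns.
Matching on a.pid = b.pid AND a.tag = b.tag. A NULL in a compared column never satisfies the condition.
- a row (pid=6, tag=CR): matches 1 b row(s) → 1 output row(s).
- a row (pid=7, tag=CR): no match → kept, b columns NULL.
- a row (pid=1, tag=LS): no match → kept, b columns NULL.
- a row (pid=8, tag=CR): no match → kept, b columns NULL.
- a row (pid=3, tag=LS): no match → kept, b columns NULL.
- a row (pid=3, tag=MT): no match → kept, b columns NULL.
- a row (pid=NULL, tag=LS): no match → kept, b columns NULL.
- a row (pid=6, tag=MT): no match → kept, b columns NULL.
- a row (pid=3, tag=MT): no match → kept, b columns NULL.
- plus 7 unmatched b row(s), each kept with NULL a columns.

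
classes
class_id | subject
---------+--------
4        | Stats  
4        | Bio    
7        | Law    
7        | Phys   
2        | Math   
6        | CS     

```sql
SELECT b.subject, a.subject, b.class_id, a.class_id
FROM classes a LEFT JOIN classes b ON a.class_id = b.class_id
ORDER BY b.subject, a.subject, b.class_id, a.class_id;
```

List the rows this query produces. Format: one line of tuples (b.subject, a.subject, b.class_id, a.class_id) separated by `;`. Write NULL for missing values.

(Bio, Bio, 4, 4); (Bio, Stats, 4, 4); (CS, CS, 6, 6); (Law, Law, 7, 7); (Law, Phys, 7, 7); (Math, Math, 2, 2); (Phys, Law, 7, 7); (Phys, Phys, 7, 7); (Stats, Bio, 4, 4); (Stats, Stats, 4, 4)

LEFT JOIN keeps every row from `classes a`; unmatched rows get NULL for `classes b`'s columns.
Matching on a.class_id = b.class_id.
- a (class_id=4) pairs with 2 row(s) of b.
- a (class_id=4) pairs with 2 row(s) of b.
- a (class_id=7) pairs with 2 row(s) of b.
- a (class_id=7) pairs with 2 row(s) of b.
- a (class_id=2) pairs with 1 row(s) of b.
- a (class_id=6) pairs with 1 row(s) of b.
After projecting and ordering:
b.subject | a.subject | b.class_id | a.class_id
Bio | Bio | 4 | 4
Bio | Stats | 4 | 4
CS | CS | 6 | 6
Law | Law | 7 | 7
Law | Phys | 7 | 7
Math | Math | 2 | 2
Phys | Law | 7 | 7
Phys | Phys | 7 | 7
Stats | Bio | 4 | 4
Stats | Stats | 4 | 4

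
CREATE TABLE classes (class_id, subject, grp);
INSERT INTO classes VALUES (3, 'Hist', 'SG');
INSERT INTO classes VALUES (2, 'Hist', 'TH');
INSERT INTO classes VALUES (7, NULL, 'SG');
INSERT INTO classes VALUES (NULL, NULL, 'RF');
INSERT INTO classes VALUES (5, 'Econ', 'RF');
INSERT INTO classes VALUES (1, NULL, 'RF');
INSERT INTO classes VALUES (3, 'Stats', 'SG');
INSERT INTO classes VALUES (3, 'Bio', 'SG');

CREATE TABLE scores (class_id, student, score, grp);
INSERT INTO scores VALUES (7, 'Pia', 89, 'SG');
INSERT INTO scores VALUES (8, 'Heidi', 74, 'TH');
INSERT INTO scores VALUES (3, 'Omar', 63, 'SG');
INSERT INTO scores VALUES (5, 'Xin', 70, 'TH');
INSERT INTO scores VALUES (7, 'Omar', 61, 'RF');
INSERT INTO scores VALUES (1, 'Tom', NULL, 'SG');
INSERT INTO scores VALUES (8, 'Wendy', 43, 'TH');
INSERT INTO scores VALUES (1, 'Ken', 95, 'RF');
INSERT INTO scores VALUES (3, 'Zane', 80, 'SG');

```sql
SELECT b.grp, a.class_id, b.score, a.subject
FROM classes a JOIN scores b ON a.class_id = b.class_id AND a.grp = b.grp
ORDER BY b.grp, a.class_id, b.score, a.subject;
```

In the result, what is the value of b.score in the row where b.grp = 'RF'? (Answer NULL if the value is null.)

95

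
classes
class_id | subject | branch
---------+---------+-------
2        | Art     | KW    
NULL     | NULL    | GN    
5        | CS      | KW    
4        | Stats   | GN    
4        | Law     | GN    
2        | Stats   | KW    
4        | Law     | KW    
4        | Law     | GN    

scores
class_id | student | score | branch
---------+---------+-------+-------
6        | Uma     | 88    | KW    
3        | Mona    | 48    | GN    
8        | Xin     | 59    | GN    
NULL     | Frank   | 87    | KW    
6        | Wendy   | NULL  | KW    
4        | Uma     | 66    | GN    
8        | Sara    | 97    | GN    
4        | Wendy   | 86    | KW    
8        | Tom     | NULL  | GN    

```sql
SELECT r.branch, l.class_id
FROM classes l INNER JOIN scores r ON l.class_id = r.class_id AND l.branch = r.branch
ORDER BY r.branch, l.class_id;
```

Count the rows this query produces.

4

INNER JOIN keeps only pairs where the ON condition holds.
Matching on l.class_id = r.class_id AND l.branch = r.branch. A NULL in a compared column never satisfies the condition.
Matched pairs: 4.
Total: 4 rows.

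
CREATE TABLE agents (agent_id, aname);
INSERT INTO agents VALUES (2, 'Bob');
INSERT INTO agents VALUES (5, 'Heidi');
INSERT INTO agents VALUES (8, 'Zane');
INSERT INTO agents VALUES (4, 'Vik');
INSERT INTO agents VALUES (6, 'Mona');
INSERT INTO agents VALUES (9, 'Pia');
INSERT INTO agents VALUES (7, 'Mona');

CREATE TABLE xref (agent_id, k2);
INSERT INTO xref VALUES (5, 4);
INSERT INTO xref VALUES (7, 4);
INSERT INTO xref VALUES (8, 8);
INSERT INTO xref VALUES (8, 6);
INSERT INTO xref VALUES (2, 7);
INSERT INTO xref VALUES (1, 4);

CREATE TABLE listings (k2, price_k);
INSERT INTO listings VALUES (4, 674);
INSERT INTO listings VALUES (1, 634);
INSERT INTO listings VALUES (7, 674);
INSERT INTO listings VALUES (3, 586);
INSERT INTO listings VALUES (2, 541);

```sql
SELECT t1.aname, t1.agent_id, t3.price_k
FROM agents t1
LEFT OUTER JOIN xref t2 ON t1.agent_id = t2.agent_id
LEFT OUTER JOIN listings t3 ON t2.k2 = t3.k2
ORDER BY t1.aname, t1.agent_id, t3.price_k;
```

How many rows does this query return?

8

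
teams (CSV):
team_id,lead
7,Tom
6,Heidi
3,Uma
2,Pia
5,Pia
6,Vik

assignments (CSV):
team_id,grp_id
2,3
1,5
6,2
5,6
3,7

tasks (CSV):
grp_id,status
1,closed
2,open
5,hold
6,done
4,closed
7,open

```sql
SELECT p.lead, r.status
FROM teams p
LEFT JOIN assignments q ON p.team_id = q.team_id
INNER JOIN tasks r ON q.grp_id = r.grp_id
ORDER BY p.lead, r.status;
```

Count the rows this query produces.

4

Evaluate left to right. First `teams p LEFT JOIN assignments q` on team_id: 6 row(s).
Then INNER JOIN `tasks r` on grp_id: keep only rows whose q.grp_id appears in r.
Result: 4 row(s).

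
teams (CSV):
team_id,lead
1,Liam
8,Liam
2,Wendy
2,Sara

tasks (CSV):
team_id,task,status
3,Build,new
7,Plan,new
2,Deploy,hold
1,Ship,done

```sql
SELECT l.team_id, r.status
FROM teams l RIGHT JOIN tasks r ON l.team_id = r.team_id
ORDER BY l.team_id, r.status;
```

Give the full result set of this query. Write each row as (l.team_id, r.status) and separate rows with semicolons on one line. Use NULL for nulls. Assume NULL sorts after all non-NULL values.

(1, done); (2, hold); (2, hold); (NULL, new); (NULL, new)

RIGHT JOIN keeps every row from `tasks`; unmatched rows get NULL for `teams`'s columns.
Matching on l.team_id = r.team_id.
- team_id=1: 1 matching r row(s), so 1 row(s) emitted.
- team_id=8: no matching r row.
- team_id=2: 1 matching r row(s), so 1 row(s) emitted.
- team_id=2: 1 matching r row(s), so 1 row(s) emitted.
- plus 2 unmatched r row(s), each kept with NULL l columns.
After projecting and ordering:
l.team_id | r.status
1 | done
2 | hold
2 | hold
NULL | new
NULL | new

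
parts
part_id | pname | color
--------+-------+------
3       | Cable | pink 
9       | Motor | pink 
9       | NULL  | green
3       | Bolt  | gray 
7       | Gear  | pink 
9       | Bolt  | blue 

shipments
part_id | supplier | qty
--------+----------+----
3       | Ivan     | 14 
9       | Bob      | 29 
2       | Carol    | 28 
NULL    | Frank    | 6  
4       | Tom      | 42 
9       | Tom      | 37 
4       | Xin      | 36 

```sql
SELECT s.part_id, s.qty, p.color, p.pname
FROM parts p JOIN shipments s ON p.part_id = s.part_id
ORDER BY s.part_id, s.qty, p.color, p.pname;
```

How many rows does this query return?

INNER JOIN keeps only pairs where the ON condition holds.
Matching on p.part_id = s.part_id. A NULL in a compared column never satisfies the condition.
Matched pairs: 8.
Total: 8 rows.

8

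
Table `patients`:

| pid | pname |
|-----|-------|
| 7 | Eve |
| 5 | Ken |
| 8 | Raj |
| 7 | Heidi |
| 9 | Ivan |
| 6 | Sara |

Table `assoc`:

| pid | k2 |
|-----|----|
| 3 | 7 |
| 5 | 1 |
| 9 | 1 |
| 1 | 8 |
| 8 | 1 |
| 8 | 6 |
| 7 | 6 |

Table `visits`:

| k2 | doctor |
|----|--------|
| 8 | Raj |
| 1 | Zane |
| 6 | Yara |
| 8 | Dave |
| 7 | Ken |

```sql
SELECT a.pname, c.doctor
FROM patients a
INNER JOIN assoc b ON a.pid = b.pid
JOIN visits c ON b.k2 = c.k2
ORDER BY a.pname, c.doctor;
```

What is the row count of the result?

Joins associate left-to-right: patients INNER JOIN assoc on pid gives 6 intermediate row(s).
Then INNER JOIN `visits c` on k2: keep only rows whose b.k2 appears in c.
Result: 6 row(s).

6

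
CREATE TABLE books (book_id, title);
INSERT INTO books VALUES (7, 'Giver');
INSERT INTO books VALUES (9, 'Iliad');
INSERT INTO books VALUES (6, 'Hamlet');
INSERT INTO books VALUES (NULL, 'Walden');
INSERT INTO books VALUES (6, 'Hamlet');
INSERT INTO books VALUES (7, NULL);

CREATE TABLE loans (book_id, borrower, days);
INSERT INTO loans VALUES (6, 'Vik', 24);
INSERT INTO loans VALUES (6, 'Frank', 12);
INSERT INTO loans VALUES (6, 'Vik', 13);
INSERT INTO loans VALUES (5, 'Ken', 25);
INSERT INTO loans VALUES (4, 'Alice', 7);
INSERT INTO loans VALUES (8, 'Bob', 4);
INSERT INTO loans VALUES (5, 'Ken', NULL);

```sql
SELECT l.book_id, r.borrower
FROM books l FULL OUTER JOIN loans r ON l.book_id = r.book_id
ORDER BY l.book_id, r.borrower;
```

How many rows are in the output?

14

FULL OUTER JOIN keeps every row from both sides; unmatched rows get NULL for the other side's columns.
Matching on l.book_id = r.book_id. A NULL in a compared column never satisfies the condition.
- book_id=7: no r row matches, row kept with r columns NULL.
- book_id=9: no r row matches, row kept with r columns NULL.
- book_id=6: 3 matching r row(s), so 3 row(s) emitted.
- book_id=NULL: no r row matches, row kept with r columns NULL.
- book_id=6: 3 matching r row(s), so 3 row(s) emitted.
- book_id=7: no r row matches, row kept with r columns NULL.
- plus 4 unmatched r row(s), each kept with NULL l columns.
Total: 6 matched + 8 padded = 14 rows.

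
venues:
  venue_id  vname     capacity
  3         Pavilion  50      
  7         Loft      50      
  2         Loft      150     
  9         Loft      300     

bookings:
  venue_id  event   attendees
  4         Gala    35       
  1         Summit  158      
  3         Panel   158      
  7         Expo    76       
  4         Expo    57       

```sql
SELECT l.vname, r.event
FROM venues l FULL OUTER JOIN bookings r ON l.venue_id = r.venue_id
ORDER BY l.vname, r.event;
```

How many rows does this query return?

7

FULL OUTER JOIN keeps every row from both sides; unmatched rows get NULL for the other side's columns.
Matching on l.venue_id = r.venue_id.
- l (venue_id=3) pairs with 1 row(s) of r.
- l (venue_id=7) pairs with 1 row(s) of r.
- l (venue_id=2) has no partner → padded with NULL.
- l (venue_id=9) has no partner → padded with NULL.
- 3 r row(s) had no l match → kept, l columns NULL.
Total: 2 matched + 5 padded = 7 rows.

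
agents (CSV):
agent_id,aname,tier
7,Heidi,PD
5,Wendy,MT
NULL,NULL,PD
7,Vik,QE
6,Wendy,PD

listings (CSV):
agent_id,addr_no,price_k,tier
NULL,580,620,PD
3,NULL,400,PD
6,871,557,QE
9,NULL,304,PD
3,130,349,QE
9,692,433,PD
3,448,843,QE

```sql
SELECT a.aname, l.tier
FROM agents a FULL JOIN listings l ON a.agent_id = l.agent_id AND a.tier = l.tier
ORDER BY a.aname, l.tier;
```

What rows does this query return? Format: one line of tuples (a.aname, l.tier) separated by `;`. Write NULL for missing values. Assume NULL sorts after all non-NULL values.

(Heidi, NULL); (Vik, NULL); (Wendy, NULL); (Wendy, NULL); (NULL, PD); (NULL, PD); (NULL, PD); (NULL, PD); (NULL, QE); (NULL, QE); (NULL, QE); (NULL, NULL)

FULL OUTER JOIN keeps every row from both sides; unmatched rows get NULL for the other side's columns.
Matching on a.agent_id = l.agent_id AND a.tier = l.tier. A NULL in a compared column never satisfies the condition.
- a[0] agent_id=7, tier=PD → no match; kept with NULLs on the l side.
- a[1] agent_id=5, tier=MT → no match; kept with NULLs on the l side.
- a[2] agent_id=NULL, tier=PD → no match; kept with NULLs on the l side.
- a[3] agent_id=7, tier=QE → no match; kept with NULLs on the l side.
- a[4] agent_id=6, tier=PD → no match; kept with NULLs on the l side.
- plus 7 unmatched l row(s), each kept with NULL a columns.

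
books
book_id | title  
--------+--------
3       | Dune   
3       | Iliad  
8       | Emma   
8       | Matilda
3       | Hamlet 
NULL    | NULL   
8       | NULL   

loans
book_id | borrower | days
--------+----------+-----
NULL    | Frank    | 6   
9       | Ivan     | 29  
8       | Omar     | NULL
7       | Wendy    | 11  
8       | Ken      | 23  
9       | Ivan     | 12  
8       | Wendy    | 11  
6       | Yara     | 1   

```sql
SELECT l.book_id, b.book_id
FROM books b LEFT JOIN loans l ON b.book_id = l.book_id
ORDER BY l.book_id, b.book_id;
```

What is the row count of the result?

13

LEFT JOIN keeps every row from `books`; unmatched rows get NULL for `loans`'s columns.
Matching on b.book_id = l.book_id. A NULL in a compared column never satisfies the condition.
- b row (book_id=3): no match → kept, l columns NULL.
- b row (book_id=3): no match → kept, l columns NULL.
- b row (book_id=8): matches 3 l row(s) → 3 output row(s).
- b row (book_id=8): matches 3 l row(s) → 3 output row(s).
- b row (book_id=3): no match → kept, l columns NULL.
- b row (book_id=NULL): no match → kept, l columns NULL.
- b row (book_id=8): matches 3 l row(s) → 3 output row(s).
Total: 9 matched + 4 padded = 13 rows.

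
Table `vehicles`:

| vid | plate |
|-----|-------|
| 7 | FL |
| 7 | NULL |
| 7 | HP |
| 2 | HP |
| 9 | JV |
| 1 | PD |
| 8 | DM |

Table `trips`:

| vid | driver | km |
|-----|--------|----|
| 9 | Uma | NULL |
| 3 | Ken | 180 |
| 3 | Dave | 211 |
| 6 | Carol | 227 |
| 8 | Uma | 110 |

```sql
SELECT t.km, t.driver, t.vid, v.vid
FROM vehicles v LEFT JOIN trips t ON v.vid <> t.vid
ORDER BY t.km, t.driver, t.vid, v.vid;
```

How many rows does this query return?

LEFT JOIN keeps every row from `vehicles`; unmatched rows get NULL for `trips`'s columns.
Matching on v.vid <> t.vid.
- v[0] vid=7 → 5 match(es) in t → 5 row(s).
- v[1] vid=7 → 5 match(es) in t → 5 row(s).
- v[2] vid=7 → 5 match(es) in t → 5 row(s).
- v[3] vid=2 → 5 match(es) in t → 5 row(s).
- v[4] vid=9 → 4 match(es) in t → 4 row(s).
- v[5] vid=1 → 5 match(es) in t → 5 row(s).
- v[6] vid=8 → 4 match(es) in t → 4 row(s).
Total: 33 rows.

33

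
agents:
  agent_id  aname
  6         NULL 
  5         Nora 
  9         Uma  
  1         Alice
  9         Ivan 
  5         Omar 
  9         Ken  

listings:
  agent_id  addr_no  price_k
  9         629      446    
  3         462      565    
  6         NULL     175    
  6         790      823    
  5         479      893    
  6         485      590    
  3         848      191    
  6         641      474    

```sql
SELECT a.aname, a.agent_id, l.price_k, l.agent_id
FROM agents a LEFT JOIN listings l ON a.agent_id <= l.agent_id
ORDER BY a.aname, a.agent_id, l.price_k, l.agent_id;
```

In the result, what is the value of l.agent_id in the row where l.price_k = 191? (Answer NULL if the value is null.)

LEFT JOIN keeps every row from `agents`; unmatched rows get NULL for `listings`'s columns.
Matching on a.agent_id <= l.agent_id.
- a row (agent_id=6): matches 5 l row(s) → 5 output row(s).
- a row (agent_id=5): matches 6 l row(s) → 6 output row(s).
- a row (agent_id=9): matches 1 l row(s) → 1 output row(s).
- a row (agent_id=1): matches 8 l row(s) → 8 output row(s).
- a row (agent_id=9): matches 1 l row(s) → 1 output row(s).
- a row (agent_id=5): matches 6 l row(s) → 6 output row(s).
- a row (agent_id=9): matches 1 l row(s) → 1 output row(s).

3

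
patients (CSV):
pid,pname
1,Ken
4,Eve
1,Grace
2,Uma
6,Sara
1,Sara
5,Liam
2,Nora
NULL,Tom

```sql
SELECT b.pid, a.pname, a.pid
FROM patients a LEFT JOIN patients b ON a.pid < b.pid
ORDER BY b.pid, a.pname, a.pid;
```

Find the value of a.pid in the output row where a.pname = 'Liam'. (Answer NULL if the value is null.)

5

LEFT JOIN keeps every row from `patients a`; unmatched rows get NULL for `patients b`'s columns.
Matching on a.pid < b.pid. A NULL in a compared column never satisfies the condition.
- a (pid=1) pairs with 5 row(s) of b.
- a (pid=4) pairs with 2 row(s) of b.
- a (pid=1) pairs with 5 row(s) of b.
- a (pid=2) pairs with 3 row(s) of b.
- a (pid=6) has no partner → padded with NULL.
- a (pid=1) pairs with 5 row(s) of b.
- a (pid=5) pairs with 1 row(s) of b.
- a (pid=2) pairs with 3 row(s) of b.
- a (pid=NULL) has no partner → padded with NULL.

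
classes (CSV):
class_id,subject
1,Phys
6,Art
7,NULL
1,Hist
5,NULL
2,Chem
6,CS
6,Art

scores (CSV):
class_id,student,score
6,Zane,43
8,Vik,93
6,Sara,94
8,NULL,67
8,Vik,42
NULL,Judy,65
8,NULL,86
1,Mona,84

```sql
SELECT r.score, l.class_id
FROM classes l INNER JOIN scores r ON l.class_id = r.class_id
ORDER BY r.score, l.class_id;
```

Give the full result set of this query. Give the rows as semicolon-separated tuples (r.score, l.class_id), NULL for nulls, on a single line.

(43, 6); (43, 6); (43, 6); (84, 1); (84, 1); (94, 6); (94, 6); (94, 6)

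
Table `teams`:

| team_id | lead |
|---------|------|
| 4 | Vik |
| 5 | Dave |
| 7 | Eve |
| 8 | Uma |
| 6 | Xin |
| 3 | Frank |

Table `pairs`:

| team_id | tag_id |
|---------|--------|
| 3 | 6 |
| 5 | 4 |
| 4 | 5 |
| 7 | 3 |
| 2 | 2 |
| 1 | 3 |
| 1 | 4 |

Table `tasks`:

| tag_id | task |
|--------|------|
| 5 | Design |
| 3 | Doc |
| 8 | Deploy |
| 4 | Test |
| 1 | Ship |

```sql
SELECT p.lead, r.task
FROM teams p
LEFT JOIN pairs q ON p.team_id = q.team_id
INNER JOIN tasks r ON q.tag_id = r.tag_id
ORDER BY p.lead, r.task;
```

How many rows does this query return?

Evaluate left to right. First `teams p LEFT JOIN pairs q` on team_id: 6 row(s).
Then INNER JOIN `tasks r` on tag_id: keep only rows whose q.tag_id appears in r.
Result: 3 row(s).

3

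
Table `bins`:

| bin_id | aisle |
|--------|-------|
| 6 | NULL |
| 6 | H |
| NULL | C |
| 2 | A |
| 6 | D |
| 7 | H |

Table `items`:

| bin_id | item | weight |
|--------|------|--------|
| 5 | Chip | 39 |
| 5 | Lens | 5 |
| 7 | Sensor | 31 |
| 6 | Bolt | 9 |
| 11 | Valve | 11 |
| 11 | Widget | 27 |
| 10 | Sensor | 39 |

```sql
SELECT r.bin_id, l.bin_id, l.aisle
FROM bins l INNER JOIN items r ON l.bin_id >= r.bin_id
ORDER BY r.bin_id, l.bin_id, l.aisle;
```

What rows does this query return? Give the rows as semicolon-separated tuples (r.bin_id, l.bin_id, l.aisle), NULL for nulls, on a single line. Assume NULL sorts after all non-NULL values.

(5, 6, D); (5, 6, D); (5, 6, H); (5, 6, H); (5, 6, NULL); (5, 6, NULL); (5, 7, H); (5, 7, H); (6, 6, D); (6, 6, H); (6, 6, NULL); (6, 7, H); (7, 7, H)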